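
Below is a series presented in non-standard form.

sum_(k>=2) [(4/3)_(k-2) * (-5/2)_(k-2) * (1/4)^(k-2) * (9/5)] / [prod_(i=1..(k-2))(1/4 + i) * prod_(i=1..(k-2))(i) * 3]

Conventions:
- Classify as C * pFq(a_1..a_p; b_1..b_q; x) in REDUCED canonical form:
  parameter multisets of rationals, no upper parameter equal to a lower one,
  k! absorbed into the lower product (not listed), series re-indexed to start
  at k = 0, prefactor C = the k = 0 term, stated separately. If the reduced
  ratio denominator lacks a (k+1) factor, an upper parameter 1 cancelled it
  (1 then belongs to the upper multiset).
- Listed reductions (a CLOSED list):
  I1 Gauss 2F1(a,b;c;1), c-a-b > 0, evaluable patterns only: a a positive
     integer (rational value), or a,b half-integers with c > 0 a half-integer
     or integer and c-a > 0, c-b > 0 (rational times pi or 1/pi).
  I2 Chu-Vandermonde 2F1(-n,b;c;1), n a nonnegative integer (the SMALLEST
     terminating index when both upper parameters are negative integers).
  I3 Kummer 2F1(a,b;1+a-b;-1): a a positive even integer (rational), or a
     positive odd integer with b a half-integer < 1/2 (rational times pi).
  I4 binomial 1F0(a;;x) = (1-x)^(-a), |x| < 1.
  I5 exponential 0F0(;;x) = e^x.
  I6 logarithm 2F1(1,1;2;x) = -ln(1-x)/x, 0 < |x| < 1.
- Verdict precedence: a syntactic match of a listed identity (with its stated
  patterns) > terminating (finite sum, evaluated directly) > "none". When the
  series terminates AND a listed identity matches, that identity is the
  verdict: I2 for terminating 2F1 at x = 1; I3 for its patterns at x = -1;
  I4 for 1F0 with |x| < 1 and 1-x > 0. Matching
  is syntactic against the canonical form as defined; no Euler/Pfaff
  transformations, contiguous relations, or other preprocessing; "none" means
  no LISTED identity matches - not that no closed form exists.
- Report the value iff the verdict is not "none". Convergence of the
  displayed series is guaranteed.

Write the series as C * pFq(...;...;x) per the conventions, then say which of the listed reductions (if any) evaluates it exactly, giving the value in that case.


First insight: t_0 = 3/5 here, and the lower running product (prefactor 3/5) is a rising factorial.
Adjacent-term ratio: r(k) = (1/4) * (k-5/2) (k+4/3) / [(k+5/4) (k+1)] - rational in k, leading ratio (1/4); with t_0 = 3/5, classification follows.

x = 1/4 here; the reduced form reads 2F1, upper {-5/2, 4/3}, lower {5/4}, C = 3/5. Verdict: none - this 2F1 at x = 1/4 matches no listed pattern, and upper {-5/2, 4/3} holds no stopper.


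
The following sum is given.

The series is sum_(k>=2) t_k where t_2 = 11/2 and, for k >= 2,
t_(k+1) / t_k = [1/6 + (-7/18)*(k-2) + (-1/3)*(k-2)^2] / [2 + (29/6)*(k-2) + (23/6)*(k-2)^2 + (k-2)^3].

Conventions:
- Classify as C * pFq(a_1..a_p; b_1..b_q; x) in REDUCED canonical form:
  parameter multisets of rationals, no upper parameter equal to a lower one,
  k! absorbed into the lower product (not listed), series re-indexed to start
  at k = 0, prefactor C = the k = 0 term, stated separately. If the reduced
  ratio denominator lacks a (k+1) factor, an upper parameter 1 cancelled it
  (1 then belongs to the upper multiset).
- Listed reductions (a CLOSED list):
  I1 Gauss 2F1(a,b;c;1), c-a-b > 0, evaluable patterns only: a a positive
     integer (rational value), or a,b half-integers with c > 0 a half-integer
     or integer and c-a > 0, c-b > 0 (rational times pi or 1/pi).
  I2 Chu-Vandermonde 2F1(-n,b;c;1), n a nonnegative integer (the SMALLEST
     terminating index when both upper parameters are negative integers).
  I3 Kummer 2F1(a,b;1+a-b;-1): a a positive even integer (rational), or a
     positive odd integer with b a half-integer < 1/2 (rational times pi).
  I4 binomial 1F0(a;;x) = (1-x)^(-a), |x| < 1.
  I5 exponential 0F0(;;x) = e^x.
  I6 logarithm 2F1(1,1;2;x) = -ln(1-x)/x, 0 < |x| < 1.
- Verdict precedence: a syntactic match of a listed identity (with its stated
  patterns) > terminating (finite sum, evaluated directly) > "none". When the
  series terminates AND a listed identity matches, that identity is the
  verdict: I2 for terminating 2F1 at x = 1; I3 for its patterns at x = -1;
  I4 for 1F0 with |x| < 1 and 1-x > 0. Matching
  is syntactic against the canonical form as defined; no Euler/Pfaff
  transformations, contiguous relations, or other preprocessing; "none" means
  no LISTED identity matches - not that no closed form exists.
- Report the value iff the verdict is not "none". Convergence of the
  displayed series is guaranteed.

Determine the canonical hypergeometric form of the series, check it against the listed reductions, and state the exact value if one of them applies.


The tell: with t_0 = 11/2, factor the ratio over Q (C = 11/2, x = -1/3): negated roots = parameters.
Consecutive-term ratio: r(k) = (-1/3) * (k-1/3) / [(k+4/3) (k+1)] - rational in k. x = (-1/3); t_0 = 11/2; negate the roots.

Classification (C = 11/2): 1F1 with upper {-1/3}, lower {4/3}, argument x = -1/3. Verdict: no listed reduction: x = -1/3 and upper {-1/3} fail every I1-I6 pattern.


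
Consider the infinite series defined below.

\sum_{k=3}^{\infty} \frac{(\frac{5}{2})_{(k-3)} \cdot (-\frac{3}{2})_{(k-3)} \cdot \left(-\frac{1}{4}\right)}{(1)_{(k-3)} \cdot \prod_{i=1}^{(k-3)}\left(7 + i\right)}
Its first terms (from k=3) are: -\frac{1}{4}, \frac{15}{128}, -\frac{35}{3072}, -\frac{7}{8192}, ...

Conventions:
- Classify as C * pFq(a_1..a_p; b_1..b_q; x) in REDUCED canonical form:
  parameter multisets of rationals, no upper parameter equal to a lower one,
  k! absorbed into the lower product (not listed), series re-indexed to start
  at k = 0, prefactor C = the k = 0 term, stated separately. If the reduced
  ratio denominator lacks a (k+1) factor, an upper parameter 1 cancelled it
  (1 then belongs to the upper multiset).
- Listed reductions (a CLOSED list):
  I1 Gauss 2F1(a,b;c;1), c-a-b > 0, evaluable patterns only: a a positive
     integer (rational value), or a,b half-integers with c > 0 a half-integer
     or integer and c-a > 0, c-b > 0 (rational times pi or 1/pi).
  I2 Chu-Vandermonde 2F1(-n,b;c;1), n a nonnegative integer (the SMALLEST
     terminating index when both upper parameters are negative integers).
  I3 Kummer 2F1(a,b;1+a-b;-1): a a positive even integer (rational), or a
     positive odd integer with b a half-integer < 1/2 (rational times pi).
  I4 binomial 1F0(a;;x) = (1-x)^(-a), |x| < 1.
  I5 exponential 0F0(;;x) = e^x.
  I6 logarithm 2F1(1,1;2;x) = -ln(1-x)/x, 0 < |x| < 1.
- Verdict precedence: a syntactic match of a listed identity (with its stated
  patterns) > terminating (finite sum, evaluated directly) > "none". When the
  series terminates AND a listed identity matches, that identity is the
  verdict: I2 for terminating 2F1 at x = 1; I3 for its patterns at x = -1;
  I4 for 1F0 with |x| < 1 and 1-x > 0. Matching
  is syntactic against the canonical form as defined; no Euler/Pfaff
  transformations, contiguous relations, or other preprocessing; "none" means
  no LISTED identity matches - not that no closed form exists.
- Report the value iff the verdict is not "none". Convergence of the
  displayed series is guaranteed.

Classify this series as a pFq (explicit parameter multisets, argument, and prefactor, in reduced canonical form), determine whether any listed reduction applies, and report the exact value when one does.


At argument 1: a 2F1 with upper {-\frac{3}{2}, \frac{5}{2}}, lower {8}, scaled by C = -\frac{1}{4}. Verdict at x = 1: Gauss (I1, half-integer pattern) matches (x = 1; upper {-\frac{3}{2}, \frac{5}{2}} half-integers, c = 8 in the evaluable pattern). Sum: \left(-\frac{1048576}{2297295}\right) / \pi.

Structural cue: t_0 = -\frac{1}{4} here, and (1)_k (prefactor -1/4) is k! itself.
Adjacent-term ratio: r(k) = 1 * (k-\frac{3}{2}) (k+\frac{5}{2}) / [(k+8) (k+1)] - poly over poly, x = 1 from leading terms; C = -\frac{1}{4} at k = 0.


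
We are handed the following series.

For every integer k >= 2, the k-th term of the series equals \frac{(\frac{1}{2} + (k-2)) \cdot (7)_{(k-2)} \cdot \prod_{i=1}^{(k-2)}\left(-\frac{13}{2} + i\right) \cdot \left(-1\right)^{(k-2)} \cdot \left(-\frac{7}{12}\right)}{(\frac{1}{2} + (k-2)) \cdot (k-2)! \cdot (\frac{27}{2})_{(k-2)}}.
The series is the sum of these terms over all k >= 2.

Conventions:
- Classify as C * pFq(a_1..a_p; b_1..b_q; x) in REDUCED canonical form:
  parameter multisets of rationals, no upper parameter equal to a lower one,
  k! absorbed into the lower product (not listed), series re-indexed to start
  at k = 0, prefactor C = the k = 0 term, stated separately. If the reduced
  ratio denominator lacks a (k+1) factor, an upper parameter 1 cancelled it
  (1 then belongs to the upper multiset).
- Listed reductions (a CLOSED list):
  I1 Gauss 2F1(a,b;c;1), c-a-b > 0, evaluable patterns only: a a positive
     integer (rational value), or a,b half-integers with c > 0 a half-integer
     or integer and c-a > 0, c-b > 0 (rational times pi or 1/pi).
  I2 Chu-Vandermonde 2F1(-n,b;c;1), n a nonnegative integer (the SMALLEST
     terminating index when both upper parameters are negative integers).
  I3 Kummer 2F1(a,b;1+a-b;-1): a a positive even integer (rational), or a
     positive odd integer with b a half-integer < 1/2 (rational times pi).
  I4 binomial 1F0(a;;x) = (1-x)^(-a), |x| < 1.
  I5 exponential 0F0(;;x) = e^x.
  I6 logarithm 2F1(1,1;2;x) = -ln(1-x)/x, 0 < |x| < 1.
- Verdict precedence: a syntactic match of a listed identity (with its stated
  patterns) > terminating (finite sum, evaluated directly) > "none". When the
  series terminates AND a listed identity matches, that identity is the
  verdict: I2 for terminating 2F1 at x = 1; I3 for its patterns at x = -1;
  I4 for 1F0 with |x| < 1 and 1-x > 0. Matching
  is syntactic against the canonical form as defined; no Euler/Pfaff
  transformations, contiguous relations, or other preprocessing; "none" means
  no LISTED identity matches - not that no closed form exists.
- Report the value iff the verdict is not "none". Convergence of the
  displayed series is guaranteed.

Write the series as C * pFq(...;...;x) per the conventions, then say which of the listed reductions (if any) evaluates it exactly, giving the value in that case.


The series (x = -1) is 2F1: upper {-\frac{11}{2}, 7}, lower {\frac{27}{2}}, prefactor -\frac{7}{12}. Verdict: Kummer's theorem (I3) matches (x = -1; c = \frac{27}{2} equals 1+a-b for upper {-\frac{11}{2}, 7}: listed pattern). Sum: \left(-\frac{6506875375}{3221225472}\right) \cdot \pi.

Key observation: from the first term -\frac{7}{12}: the running product (C = -7/12) telescopes to a rising factorial.
Term ratio: r(k) = -1 * (k-\frac{11}{2}) (k+7) / [(k+\frac{27}{2}) (k+1)] - poly over poly, x = -1 from leading terms; C = -\frac{7}{12} at k = 0.


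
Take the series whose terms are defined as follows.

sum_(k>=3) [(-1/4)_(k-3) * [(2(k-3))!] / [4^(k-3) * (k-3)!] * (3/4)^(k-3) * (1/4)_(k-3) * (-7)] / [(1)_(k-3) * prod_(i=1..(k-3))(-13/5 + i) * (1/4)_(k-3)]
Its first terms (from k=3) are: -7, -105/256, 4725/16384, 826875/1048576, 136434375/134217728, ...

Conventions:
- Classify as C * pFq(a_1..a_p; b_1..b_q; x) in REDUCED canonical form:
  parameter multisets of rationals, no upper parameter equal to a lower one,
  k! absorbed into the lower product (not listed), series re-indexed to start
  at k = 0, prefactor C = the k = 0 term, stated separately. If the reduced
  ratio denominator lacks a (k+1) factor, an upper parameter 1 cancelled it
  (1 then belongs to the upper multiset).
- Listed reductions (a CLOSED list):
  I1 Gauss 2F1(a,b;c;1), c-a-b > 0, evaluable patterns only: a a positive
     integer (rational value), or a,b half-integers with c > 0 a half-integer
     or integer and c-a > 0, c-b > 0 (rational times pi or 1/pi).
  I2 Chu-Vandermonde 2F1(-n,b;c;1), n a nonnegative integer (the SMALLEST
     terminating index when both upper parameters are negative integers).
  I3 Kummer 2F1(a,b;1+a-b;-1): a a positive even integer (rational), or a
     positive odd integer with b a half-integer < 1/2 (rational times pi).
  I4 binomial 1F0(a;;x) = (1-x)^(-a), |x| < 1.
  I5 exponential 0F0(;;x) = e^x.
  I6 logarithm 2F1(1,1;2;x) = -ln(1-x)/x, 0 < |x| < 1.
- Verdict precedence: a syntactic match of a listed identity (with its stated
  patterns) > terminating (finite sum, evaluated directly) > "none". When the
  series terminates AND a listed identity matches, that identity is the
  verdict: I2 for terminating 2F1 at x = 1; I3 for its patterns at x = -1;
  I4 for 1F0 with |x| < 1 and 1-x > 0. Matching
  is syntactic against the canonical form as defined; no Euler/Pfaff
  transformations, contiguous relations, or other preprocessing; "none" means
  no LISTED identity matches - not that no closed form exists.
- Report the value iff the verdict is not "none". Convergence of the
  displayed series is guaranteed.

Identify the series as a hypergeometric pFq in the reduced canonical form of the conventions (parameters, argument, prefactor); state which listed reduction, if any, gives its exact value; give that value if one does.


This is -7 * 2F1(-1/4, 1/2; -8/5; 3/4) in reduced canonical form. Verdict: none - this 2F1 at x = 3/4 matches no listed pattern, and upper {-1/4, 1/2} holds no stopper.

The tell: t_0 = -7 here, and the (2k)!/(4^k k!) block (C = -7) is the Pochhammer (1/2)_k.
Term ratio: r(k) = (3/4) * (k-1/4) (k+1/2) / [(k-8/5) (k+1)] - rational in k. x = (3/4); t_0 = -7; negate the roots.


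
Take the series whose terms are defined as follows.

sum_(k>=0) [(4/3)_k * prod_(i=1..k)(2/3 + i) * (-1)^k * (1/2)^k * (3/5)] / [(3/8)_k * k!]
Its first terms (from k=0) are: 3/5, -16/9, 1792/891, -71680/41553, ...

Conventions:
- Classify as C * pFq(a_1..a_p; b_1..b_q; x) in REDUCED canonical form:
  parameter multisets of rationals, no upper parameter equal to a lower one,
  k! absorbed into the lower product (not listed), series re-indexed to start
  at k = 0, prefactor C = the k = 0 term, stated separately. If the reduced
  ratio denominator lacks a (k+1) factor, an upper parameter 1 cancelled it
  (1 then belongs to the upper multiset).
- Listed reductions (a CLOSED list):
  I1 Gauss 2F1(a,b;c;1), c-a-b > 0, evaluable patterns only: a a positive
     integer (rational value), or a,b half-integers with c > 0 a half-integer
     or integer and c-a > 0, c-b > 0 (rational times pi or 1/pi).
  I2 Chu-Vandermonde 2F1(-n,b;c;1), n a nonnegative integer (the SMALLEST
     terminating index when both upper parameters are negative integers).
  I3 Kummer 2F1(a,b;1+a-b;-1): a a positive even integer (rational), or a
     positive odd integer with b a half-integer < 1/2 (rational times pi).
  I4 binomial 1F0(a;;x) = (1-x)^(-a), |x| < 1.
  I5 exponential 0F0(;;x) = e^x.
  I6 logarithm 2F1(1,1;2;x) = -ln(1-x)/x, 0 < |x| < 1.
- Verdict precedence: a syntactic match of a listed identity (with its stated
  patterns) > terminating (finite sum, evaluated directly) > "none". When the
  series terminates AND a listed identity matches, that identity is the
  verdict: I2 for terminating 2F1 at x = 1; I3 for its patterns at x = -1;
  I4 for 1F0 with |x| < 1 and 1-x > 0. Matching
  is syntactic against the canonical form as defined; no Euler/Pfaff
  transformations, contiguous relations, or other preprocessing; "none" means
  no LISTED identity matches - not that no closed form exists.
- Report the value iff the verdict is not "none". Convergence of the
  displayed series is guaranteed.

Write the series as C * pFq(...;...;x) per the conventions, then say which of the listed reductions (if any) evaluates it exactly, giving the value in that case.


First insight: x = (-1/2) and the (-1)^k factor (C = 3/5, x = -1/2) folds into the argument's sign.
Ratio: r(k) = (-1/2) * (k+4/3) (k+5/3) / [(k+3/8) (k+1)] - rational in k. x = (-1/2); t_0 = 3/5; negate the roots.

With C = 3/5: the canonical form is 2F1(4/3, 5/3; 3/8; -1/2). Verdict: none. Every listed pattern misses the 2F1 form at -1/2, upper {4/3, 5/3}.


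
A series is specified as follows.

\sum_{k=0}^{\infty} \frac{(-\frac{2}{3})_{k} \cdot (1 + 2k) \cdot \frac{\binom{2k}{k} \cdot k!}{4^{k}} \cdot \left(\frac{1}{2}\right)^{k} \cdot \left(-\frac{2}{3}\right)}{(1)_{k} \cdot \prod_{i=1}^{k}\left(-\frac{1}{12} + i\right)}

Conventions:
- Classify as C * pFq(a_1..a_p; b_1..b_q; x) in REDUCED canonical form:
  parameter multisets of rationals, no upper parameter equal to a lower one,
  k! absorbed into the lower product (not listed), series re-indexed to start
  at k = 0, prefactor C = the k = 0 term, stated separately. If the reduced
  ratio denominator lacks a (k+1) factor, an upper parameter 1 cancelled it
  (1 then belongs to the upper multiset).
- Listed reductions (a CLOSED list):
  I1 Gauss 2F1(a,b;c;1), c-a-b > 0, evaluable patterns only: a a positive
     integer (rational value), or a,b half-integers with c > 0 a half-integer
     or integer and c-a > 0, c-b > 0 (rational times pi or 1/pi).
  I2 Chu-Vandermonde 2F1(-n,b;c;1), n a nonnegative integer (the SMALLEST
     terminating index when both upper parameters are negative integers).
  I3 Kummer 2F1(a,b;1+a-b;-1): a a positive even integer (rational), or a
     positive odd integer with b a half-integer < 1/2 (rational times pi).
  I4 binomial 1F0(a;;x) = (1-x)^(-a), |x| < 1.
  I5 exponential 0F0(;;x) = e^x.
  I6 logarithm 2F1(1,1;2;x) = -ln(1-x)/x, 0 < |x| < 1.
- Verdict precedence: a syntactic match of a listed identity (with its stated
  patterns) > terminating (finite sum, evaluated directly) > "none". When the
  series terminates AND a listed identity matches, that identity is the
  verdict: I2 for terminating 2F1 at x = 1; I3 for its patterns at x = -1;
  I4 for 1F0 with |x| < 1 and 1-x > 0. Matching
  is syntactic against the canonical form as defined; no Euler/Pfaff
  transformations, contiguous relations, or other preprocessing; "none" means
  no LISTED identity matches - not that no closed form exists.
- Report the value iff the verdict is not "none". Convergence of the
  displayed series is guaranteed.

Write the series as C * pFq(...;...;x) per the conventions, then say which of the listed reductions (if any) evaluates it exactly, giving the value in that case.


x = \frac{1}{2} here; the reduced form reads 2F1, upper {-\frac{2}{3}, \frac{3}{2}}, lower {\frac{11}{12}}, C = -\frac{2}{3}. Verdict: none - this 2F1 at x = \frac{1}{2} matches no listed pattern, and upper {-\frac{2}{3}, \frac{3}{2}} holds no stopper.

The tell: t_0 being -\frac{2}{3}, the (2k+1) factor (prefactor -2/3) shifts (1/2)_k to (3/2)_k.
Term ratio: r(k) = \frac{1}{2} * (k-\frac{2}{3}) (k+\frac{3}{2}) / [(k+\frac{11}{12}) (k+1)] ; factor over Q: parameters, x = \frac{1}{2}, and C = -\frac{2}{3}.


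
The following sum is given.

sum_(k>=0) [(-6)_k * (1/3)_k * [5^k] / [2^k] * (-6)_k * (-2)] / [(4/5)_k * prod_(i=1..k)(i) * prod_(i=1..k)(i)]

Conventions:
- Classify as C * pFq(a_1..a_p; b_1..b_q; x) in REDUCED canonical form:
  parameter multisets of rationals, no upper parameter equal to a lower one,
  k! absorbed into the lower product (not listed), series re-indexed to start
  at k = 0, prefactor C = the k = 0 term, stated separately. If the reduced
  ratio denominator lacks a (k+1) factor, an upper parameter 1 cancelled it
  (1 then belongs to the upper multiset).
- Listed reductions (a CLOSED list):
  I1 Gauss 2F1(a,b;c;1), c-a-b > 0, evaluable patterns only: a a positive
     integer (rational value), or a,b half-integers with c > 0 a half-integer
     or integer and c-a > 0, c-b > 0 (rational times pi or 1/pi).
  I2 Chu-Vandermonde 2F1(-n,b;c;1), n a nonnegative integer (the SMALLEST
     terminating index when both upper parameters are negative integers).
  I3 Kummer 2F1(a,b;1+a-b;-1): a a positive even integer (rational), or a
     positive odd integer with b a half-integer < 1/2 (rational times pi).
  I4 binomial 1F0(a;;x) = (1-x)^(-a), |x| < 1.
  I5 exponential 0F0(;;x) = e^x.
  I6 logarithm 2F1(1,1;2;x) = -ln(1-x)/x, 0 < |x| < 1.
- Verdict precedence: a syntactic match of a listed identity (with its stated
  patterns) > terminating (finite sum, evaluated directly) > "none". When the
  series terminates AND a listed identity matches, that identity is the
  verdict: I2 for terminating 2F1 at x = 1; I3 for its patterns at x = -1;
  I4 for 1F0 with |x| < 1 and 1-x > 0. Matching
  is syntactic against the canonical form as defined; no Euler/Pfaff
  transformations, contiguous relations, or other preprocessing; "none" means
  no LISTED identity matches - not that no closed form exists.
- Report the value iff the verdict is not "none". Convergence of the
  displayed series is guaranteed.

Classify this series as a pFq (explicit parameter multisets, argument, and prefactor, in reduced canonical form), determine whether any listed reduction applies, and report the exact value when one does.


The series (x = 5/2) is 3F2: upper {-6, -6, 1/3}, lower {4/5, 1}, prefactor -2. Verdict: terminating. (-6)_k vanishes past k = 6, leaving a 7-term sum, computed directly. Exact value: -3348884103637/347050656.

Structural cue: x = (5/2) and the two geometric factors (C = -2) combine into one argument.
Term ratio: r(k) = (5/2) * (k-6) (k-6) (k+1/3) / [(k+4/5) (k+1) (k+1)] ; factor over Q: parameters, x = (5/2), and C = -2.


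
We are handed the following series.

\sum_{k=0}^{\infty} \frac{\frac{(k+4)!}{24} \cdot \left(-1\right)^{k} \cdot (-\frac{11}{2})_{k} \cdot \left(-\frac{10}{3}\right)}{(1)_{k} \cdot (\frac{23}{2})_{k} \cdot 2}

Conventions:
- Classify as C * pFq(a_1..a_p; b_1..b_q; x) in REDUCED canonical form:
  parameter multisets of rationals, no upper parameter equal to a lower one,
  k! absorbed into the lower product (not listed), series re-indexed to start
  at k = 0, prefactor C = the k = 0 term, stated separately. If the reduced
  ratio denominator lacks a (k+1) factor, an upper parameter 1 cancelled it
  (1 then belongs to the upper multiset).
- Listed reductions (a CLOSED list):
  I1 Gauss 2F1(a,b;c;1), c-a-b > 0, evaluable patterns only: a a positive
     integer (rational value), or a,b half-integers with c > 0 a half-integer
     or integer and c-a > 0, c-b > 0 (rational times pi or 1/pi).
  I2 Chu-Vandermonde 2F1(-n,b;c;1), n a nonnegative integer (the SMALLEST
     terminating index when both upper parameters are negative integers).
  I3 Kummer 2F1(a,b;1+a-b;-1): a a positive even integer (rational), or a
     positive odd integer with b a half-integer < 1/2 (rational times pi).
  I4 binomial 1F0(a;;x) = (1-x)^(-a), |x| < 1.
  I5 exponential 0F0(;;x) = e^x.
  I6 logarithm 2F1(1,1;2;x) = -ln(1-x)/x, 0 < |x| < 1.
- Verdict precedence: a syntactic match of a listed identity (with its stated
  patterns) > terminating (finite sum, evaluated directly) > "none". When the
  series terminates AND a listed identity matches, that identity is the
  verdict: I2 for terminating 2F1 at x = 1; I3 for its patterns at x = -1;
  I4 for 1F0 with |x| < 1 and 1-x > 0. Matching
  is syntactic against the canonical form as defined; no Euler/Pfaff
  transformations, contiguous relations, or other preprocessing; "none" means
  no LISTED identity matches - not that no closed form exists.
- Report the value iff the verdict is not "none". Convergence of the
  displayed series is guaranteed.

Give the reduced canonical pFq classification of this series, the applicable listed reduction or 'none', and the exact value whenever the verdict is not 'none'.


This is -\frac{5}{3} * 2F1(-\frac{11}{2}, 5; \frac{23}{2}; -1) in reduced canonical form. Verdict: the Kummer evaluation I3 fires (x = -1; c = \frac{23}{2} equals 1+a-b for upper {-\frac{11}{2}, 5}: listed pattern). Value: \left(-\frac{72747675}{16777216}\right) \cdot \pi.

First insight: x = -1 and (1)_k (C = -5/3) is k! itself.
Ratio: r(k) = -1 * (k-\frac{11}{2}) (k+5) / [(k+\frac{23}{2}) (k+1)] - rational; roots negated = parameters, x = -1, C = -\frac{5}{3}.


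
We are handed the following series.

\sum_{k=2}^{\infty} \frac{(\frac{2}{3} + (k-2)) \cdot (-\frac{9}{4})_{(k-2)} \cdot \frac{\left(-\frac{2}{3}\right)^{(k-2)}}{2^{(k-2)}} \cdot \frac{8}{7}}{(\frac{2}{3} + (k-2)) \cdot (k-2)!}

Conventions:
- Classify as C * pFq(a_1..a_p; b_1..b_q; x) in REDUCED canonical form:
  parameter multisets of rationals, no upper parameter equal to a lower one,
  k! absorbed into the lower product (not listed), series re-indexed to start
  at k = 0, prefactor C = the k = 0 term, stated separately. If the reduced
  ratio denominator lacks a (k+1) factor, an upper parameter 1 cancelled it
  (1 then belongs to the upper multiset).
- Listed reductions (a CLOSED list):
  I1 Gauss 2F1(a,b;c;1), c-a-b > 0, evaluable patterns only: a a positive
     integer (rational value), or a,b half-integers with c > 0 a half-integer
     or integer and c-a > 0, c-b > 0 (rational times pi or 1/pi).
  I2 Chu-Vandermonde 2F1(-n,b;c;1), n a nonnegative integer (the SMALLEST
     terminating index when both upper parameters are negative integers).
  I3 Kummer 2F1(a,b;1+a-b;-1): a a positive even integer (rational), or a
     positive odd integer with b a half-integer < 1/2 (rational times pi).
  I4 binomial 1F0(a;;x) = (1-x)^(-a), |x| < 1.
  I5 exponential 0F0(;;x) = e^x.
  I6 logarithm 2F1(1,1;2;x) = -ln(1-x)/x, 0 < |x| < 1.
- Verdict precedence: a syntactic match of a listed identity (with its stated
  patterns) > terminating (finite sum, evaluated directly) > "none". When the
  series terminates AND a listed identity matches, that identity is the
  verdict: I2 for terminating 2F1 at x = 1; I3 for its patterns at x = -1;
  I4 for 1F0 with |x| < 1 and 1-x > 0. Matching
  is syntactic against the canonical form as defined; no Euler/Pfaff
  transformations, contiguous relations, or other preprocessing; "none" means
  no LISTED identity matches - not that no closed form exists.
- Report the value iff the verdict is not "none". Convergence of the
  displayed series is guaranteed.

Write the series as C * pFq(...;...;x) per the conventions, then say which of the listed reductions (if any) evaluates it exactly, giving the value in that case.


With C = \frac{8}{7}: the canonical form is 1F0(-\frac{9}{4}; -; -\frac{1}{3}). Verdict (x = -\frac{1}{3}): binomial (I4) applies (the 1F0 binomial series: exponent 9/4, x = -\frac{1}{3}). Exact value: \frac{8}{7} \cdot \left(\frac{4}{3}\right)^{\frac{9}{4}}.

Key step: x = -\frac{1}{3} and the factor k + 2/3 cancels (top and bottom), leaving C = 8/7.
Adjacent-term ratio: r(k) = -\frac{1}{3} * (k-\frac{9}{4}) / [(k+1)] - rational; roots negated = parameters, x = -\frac{1}{3}, C = \frac{8}{7}.


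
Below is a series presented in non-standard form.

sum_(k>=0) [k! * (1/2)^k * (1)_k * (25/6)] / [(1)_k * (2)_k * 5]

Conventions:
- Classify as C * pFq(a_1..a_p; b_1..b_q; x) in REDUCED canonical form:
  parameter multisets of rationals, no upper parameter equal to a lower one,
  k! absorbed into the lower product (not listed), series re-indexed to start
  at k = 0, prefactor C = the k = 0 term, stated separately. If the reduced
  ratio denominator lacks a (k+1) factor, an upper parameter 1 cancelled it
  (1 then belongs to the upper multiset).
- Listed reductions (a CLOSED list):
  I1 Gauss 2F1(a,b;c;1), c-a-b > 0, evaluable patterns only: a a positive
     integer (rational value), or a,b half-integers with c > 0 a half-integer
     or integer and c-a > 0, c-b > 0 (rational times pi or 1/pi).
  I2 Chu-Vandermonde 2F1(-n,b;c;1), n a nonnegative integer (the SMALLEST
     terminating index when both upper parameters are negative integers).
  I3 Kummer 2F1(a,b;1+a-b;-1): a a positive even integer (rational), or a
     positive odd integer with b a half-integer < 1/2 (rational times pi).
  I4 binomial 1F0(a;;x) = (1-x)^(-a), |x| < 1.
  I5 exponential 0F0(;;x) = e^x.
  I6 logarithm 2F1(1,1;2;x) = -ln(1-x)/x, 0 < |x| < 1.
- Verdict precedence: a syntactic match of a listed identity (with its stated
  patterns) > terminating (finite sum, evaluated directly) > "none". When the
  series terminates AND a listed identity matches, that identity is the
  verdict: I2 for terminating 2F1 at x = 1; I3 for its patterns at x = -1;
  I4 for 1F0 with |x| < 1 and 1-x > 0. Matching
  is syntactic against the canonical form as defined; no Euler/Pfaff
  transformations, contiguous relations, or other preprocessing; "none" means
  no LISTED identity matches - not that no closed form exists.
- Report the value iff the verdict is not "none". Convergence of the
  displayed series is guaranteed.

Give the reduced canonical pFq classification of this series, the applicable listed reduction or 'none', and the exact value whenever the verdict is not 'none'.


Reduced: x = 1/2, 2F1, upper = {1, 1}, lower = {2}, C = 5/6. Verdict: the I6 logarithm reduction matches (the logarithm: parameters (1,1;2), x = 1/2). Exact value: (-5/3) * ln(1/2).

Structural cue: t_0 = 5/6 here, and the factorial ratio (C = 5/6) (k+a-1)!/(a-1)! is a rising factorial (a)_k.
Step ratio: r(k) = (1/2) * (k+1) (k+1) / [(k+2) (k+1)] - rational in k, leading ratio (1/2); with t_0 = 5/6, classification follows.


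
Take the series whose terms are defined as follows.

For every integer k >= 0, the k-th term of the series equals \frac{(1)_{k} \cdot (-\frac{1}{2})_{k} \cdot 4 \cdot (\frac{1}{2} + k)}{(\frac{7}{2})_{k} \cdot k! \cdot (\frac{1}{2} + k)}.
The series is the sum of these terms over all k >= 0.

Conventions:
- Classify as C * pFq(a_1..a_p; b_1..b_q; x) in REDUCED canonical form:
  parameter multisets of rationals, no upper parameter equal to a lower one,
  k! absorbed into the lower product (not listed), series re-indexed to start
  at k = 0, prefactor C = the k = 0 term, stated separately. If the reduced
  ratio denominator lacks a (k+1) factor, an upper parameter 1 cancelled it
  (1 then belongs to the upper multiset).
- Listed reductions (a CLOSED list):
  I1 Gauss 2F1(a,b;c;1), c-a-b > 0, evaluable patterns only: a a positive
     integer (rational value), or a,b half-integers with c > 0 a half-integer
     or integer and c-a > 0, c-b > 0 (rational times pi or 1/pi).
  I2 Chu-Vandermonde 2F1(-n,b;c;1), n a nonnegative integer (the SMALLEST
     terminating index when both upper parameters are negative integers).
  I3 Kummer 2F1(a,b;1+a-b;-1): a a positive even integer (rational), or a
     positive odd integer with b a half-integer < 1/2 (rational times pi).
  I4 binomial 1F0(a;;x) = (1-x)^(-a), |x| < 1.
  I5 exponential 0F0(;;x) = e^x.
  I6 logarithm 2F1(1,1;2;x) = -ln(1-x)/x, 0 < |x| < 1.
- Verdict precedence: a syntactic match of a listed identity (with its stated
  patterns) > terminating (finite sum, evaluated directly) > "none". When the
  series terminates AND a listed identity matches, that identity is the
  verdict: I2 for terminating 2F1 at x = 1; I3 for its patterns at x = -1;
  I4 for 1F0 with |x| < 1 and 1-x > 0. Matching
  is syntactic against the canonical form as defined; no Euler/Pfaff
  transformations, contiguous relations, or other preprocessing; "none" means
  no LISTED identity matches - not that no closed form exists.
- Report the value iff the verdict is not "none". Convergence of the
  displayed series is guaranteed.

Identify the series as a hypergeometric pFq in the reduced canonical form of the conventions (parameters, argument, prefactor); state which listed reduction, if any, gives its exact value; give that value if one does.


x = 1 here; the reduced form reads 2F1, upper {-\frac{1}{2}, 1}, lower {\frac{7}{2}}, C = 4. Verdict: Gauss (I1, integer-parameter pattern) matches (x = 1: the Gamma ratio telescopes since c-a-b = 3 > 0 and a = 1 in Z>0). Sum: \frac{10}{3}.

Key observation: t_0 being 4, striking the common factor k + 1/2 reduces the term (prefactor 4).
Adjacent-term ratio: r(k) = 1 * (k-\frac{1}{2}) (k+1) / [(k+\frac{7}{2}) (k+1)] - rational in k. x = 1; t_0 = 4; negate the roots.


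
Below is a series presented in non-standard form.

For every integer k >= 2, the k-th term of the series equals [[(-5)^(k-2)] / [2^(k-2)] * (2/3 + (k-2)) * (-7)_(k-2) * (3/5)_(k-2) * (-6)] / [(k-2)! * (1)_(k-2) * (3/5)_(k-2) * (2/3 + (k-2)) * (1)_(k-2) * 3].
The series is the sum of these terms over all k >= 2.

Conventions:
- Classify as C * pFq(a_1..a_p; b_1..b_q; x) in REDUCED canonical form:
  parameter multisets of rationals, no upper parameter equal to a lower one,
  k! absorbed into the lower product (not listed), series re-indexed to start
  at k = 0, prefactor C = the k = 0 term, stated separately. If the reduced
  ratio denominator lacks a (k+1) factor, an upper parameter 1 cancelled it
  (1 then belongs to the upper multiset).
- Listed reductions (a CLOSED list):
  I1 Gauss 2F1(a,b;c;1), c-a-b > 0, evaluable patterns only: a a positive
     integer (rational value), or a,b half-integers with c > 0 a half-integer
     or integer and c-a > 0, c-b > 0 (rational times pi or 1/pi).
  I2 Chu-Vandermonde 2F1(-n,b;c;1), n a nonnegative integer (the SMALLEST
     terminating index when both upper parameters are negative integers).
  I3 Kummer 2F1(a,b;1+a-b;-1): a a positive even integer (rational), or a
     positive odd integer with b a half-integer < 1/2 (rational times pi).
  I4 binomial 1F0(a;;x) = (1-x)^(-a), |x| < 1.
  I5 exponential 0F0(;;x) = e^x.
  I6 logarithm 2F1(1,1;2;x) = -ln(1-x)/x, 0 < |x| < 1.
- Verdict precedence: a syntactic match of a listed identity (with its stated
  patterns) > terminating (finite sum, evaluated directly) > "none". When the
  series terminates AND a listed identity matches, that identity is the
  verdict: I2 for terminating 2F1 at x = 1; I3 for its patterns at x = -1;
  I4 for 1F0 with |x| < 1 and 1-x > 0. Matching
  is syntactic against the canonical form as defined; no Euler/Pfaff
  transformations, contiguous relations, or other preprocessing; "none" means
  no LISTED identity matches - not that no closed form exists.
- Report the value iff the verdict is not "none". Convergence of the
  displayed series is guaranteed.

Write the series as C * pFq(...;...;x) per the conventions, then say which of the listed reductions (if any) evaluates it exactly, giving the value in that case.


At argument -5/2: a 1F2 with upper {-7}, lower {1, 1}, scaled by C = -2. Verdict: terminating. (-7)_k vanishes past k = 7, leaving a 8-term sum, computed directly. Sum: -8976842227/65028096.

Key observation: t_0 being -2, the two geometric factors (C = -2) combine into one argument.
Consecutive-term ratio: r(k) = (-5/2) * (k-7) / [(k+1) (k+1) (k+1)] - rational in k. x = (-5/2); t_0 = -2; negate the roots.


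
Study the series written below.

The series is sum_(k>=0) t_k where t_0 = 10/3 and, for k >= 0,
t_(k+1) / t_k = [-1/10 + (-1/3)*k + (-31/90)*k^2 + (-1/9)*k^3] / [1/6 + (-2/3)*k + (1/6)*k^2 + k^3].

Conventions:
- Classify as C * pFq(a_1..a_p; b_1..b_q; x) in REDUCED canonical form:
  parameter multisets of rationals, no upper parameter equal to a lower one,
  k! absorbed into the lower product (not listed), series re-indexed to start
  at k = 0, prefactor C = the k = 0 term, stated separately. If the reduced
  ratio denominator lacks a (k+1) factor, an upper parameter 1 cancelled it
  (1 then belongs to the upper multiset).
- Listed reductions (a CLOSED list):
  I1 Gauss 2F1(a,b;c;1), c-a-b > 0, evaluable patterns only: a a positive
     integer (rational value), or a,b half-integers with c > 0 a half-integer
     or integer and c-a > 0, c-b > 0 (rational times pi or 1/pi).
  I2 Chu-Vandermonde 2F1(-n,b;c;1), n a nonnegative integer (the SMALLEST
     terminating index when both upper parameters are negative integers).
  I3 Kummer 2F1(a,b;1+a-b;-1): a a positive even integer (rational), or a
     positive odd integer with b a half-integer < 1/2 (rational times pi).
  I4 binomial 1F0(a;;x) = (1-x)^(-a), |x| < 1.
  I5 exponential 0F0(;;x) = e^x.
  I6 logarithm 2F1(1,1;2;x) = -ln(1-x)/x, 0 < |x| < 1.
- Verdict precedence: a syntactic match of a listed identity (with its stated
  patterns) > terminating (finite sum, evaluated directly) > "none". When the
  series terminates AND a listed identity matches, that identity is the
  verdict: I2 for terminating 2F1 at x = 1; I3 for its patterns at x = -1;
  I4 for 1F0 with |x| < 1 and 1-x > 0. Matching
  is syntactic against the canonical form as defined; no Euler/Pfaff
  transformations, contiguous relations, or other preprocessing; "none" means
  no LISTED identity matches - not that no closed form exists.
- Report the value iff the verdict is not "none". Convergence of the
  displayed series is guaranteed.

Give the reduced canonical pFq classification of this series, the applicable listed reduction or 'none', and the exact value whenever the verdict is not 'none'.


First insight: from the first term 10/3: the expanded ratio factors over Q; C = 10/3, roots give parameters.
Term ratio: r(k) = (-1/9) * (k+3/5) (k+1) (k+3/2) / [(k-1/2) (k-1/3) (k+1)] - rational in k, leading ratio (-1/9); with t_0 = 10/3, classification follows.

x = -1/9 here; the reduced form reads 3F2, upper {3/5, 1, 3/2}, lower {-1/2, -1/3}, C = 10/3. Verdict: none. No listed pattern accepts 3F2(3/5, 1, 3/2; -1/2, -1/3; -1/9).


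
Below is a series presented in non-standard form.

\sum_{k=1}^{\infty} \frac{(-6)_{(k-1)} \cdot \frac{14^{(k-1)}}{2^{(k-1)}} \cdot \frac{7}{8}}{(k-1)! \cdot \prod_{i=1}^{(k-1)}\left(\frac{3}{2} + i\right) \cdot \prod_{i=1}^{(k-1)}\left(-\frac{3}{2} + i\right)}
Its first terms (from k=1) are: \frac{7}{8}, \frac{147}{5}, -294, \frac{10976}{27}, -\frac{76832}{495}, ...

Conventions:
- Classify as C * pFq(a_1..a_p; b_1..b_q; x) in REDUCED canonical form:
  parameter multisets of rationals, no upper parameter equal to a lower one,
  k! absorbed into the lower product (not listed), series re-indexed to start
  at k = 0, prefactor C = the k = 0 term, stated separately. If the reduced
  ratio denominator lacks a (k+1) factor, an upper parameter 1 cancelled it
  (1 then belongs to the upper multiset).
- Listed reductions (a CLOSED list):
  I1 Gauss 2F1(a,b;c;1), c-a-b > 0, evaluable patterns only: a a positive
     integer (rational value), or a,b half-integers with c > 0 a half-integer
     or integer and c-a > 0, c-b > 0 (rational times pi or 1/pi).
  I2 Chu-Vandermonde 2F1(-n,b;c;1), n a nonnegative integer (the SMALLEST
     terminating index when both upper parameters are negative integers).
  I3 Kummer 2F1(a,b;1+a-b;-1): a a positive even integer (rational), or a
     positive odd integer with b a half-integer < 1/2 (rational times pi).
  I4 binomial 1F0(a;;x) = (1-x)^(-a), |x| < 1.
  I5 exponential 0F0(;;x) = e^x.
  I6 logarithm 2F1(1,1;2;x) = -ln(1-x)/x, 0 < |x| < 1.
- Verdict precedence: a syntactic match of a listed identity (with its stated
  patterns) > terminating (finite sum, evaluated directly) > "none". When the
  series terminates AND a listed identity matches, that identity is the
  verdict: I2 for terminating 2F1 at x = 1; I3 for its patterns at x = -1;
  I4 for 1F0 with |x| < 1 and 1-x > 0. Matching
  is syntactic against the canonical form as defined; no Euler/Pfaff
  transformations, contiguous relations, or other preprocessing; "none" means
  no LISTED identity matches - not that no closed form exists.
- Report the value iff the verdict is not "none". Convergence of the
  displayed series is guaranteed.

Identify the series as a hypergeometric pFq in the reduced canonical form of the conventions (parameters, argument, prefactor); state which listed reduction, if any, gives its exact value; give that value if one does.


Canonical form: C = \frac{7}{8} times 1F2 with upper {-6}, lower {-\frac{1}{2}, \frac{5}{2}}, x = 7. Verdict: terminating - the sum ends at index 6 because -6 is a negative integer; exact evaluation follows. Hence: \frac{627620693}{104247000}.

Key step: from the first term \frac{7}{8}: the lower running product (C = 7/8, x = 7) is a rising factorial.
Adjacent-term ratio: r(k) = 7 * (k-6) / [(k-\frac{1}{2}) (k+\frac{5}{2}) (k+1)] - poly over poly, x = 7 from leading terms; C = \frac{7}{8} at k = 0.


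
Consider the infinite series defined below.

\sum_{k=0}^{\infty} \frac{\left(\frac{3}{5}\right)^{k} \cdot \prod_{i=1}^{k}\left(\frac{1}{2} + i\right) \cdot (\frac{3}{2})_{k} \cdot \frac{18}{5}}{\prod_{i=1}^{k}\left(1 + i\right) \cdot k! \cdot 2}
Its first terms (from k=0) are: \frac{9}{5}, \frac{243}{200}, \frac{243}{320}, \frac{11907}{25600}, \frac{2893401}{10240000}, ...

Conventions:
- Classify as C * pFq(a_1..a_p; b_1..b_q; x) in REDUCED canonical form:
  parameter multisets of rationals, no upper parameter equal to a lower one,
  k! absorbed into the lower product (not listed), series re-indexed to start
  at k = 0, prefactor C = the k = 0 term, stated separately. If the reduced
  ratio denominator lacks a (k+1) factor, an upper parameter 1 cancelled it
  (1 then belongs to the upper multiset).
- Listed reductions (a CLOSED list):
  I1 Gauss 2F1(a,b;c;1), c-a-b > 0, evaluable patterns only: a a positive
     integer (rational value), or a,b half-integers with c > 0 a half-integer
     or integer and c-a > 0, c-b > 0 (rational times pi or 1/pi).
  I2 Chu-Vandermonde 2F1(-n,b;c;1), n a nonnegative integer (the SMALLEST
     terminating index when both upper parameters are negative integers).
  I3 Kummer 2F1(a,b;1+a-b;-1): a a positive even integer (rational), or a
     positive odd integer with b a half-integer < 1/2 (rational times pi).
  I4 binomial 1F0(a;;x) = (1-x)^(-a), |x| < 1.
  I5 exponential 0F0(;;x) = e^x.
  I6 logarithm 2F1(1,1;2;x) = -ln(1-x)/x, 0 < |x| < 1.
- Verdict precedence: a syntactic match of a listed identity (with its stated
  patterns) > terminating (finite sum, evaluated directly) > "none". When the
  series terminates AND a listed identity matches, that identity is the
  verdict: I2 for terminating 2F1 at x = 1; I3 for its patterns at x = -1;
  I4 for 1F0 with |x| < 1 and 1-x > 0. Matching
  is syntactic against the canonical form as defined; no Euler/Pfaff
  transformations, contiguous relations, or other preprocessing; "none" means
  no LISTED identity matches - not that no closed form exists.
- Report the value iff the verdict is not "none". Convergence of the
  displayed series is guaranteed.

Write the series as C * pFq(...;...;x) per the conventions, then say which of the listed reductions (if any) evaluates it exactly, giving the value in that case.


Canonical form: C = \frac{9}{5} times 2F1 with upper {\frac{3}{2}, \frac{3}{2}}, lower {2}, x = \frac{3}{5}. Verdict: none. No listed pattern accepts 2F1(\frac{3}{2}, \frac{3}{2}; 2; \frac{3}{5}).

Structural cue: t_0 = \frac{9}{5} here, and the running product (C = 9/5, x = 3/5) telescopes to a rising factorial.
Consecutive-term ratio: r(k) = \frac{3}{5} * (k+\frac{3}{2}) (k+\frac{3}{2}) / [(k+2) (k+1)] - rational in k, leading ratio \frac{3}{5}; with t_0 = \frac{9}{5}, classification follows.
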